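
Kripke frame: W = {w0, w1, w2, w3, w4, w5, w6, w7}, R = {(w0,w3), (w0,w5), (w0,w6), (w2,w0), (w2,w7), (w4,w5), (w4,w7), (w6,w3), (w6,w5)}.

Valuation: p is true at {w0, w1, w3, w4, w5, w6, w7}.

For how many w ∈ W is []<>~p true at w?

w0: successors {w3, w5, w6}; <>~p there: w3:F, w5:F, w6:F. ✗
w1: no successors, so []<>~p holds vacuously. ✓
w2: successors {w0, w7}; <>~p there: w0:F, w7:F. ✗
w3: no successors, so []<>~p holds vacuously. ✓
w4: successors {w5, w7}; <>~p there: w5:F, w7:F. ✗
w5: no successors, so []<>~p holds vacuously. ✓
w6: successors {w3, w5}; <>~p there: w3:F, w5:F. ✗
w7: no successors, so []<>~p holds vacuously. ✓
Satisfying worlds: {w1, w3, w5, w7}.

4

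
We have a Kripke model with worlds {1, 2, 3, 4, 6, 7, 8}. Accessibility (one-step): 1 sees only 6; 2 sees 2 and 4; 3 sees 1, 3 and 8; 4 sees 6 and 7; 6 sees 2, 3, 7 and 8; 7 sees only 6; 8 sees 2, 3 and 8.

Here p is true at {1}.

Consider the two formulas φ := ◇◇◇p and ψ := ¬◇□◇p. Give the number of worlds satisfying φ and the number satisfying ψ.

6 and 7

For ◇◇◇p:
1: successors {6}; ◇◇p there: 6:T. ✓
2: successors {2, 4}; ◇◇p there: 2:F, 4:F. ✗
3: successors {1, 3, 8}; ◇◇p there: 1:F, 3:T, 8:T. ✓
4: successors {6, 7}; ◇◇p there: 6:T, 7:F. ✓
6: successors {2, 3, 7, 8}; ◇◇p there: 2:F, 3:T, 7:F, 8:T. ✓
7: successors {6}; ◇◇p there: 6:T. ✓
8: successors {2, 3, 8}; ◇◇p there: 2:F, 3:T, 8:T. ✓
— 6 worlds.
For ¬◇□◇p:
1: ◇□◇p is F. ✓
2: ◇□◇p is F. ✓
3: ◇□◇p is F. ✓
4: ◇□◇p is F. ✓
6: ◇□◇p is F. ✓
7: ◇□◇p is F. ✓
8: ◇□◇p is F. ✓
— 7 worlds.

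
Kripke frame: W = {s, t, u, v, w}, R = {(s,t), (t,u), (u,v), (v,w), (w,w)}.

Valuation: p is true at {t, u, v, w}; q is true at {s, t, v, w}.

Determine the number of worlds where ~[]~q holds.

s: []~q is F. ✓
t: []~q is T. ✗
u: []~q is F. ✓
v: []~q is F. ✓
w: []~q is F. ✓
Satisfying worlds: {s, u, v, w}.

4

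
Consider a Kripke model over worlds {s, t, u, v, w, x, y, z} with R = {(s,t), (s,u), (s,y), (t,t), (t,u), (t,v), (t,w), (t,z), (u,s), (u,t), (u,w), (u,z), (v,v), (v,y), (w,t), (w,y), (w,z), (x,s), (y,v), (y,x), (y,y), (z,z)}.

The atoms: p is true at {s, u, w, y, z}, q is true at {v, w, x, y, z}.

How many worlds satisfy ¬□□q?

6

s: □□q is F. ✓
t: □□q is F. ✓
u: □□q is F. ✓
v: □□q is T. ✗
w: □□q is F. ✓
x: □□q is F. ✓
y: □□q is F. ✓
z: □□q is T. ✗
Satisfying worlds: {s, t, u, w, x, y}.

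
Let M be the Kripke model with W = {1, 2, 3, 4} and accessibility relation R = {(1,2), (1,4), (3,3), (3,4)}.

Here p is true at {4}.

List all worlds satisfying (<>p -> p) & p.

{4}

1: <>p -> p is F, p is F. ✗
2: <>p -> p is T, p is F. ✗
3: <>p -> p is F, p is F. ✗
4: <>p -> p is T, p is T. ✓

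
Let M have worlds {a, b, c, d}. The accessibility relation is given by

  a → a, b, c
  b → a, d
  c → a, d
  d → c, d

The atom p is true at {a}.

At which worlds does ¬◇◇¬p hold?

a: ◇◇¬p is T. ✗
b: ◇◇¬p is T. ✗
c: ◇◇¬p is T. ✗
d: ◇◇¬p is T. ✗

∅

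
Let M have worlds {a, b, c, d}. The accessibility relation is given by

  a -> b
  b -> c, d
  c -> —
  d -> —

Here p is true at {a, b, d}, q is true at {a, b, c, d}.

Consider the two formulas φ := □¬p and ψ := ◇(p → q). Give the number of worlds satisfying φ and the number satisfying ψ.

2 and 2

For □¬p:
a: successors {b}; ¬p there: b:F. ✗
b: successors {c, d}; ¬p there: c:T, d:F. ✗
c: no successors, so □¬p holds vacuously. ✓
d: no successors, so □¬p holds vacuously. ✓
— 2 worlds.
For ◇(p → q):
a: successors {b}; p → q there: b:T. ✓
b: successors {c, d}; p → q there: c:T, d:T. ✓
c: no successors, so ◇(p → q) fails. ✗
d: no successors, so ◇(p → q) fails. ✗
— 2 worlds.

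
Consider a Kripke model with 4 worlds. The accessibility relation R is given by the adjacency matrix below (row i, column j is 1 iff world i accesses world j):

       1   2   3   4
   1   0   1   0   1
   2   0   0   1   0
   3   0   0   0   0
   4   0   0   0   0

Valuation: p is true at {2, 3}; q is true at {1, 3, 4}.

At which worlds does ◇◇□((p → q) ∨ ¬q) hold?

{1}

1: successors {2, 4}; ◇□((p → q) ∨ ¬q) there: 2:T, 4:F. ✓
2: successors {3}; ◇□((p → q) ∨ ¬q) there: 3:F. ✗
3: no successors, so ◇◇□((p → q) ∨ ¬q) fails. ✗
4: no successors, so ◇◇□((p → q) ∨ ¬q) fails. ✗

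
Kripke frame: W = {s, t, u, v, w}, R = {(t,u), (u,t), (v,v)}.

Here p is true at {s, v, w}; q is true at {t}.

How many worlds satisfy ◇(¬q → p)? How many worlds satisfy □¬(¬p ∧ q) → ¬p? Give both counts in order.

2 and 2

For ◇(¬q → p):
s: no successors, so ◇(¬q → p) fails. ✗
t: successors {u}; ¬q → p there: u:F. ✗
u: successors {t}; ¬q → p there: t:T. ✓
v: successors {v}; ¬q → p there: v:T. ✓
w: no successors, so ◇(¬q → p) fails. ✗
— 2 worlds.
For □¬(¬p ∧ q) → ¬p:
s: □¬(¬p ∧ q) is T, ¬p is F. ✗
t: □¬(¬p ∧ q) is T, ¬p is T. ✓
u: □¬(¬p ∧ q) is F, ¬p is T. ✓
v: □¬(¬p ∧ q) is T, ¬p is F. ✗
w: □¬(¬p ∧ q) is T, ¬p is F. ✗
— 2 worlds.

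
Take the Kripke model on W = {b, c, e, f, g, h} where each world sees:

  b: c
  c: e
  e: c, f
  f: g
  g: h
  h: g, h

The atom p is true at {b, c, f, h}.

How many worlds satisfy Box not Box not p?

b: successors {c}; not Box not p there: c:F. ✗
c: successors {e}; not Box not p there: e:T. ✓
e: successors {c, f}; not Box not p there: c:F, f:F. ✗
f: successors {g}; not Box not p there: g:T. ✓
g: successors {h}; not Box not p there: h:T. ✓
h: successors {g, h}; not Box not p there: g:T, h:T. ✓
Satisfying worlds: {c, f, g, h}.

4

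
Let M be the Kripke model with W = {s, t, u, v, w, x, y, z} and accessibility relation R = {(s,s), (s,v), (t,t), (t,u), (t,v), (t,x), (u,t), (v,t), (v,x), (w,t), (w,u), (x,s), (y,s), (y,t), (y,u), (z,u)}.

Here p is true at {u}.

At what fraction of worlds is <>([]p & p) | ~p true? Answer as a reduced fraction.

7/8

s: <>([]p & p) is F, ~p is T. ✓
t: <>([]p & p) is F, ~p is T. ✓
u: <>([]p & p) is F, ~p is F. ✗
v: <>([]p & p) is F, ~p is T. ✓
w: <>([]p & p) is F, ~p is T. ✓
x: <>([]p & p) is F, ~p is T. ✓
y: <>([]p & p) is F, ~p is T. ✓
z: <>([]p & p) is F, ~p is T. ✓
That's 7 of 8 worlds, so 7/8.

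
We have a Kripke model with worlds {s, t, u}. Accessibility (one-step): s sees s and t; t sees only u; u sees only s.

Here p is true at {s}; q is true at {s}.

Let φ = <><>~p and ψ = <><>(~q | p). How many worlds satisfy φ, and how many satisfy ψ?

For <><>~p:
s: successors {s, t}; <>~p there: s:T, t:T. ✓
t: successors {u}; <>~p there: u:F. ✗
u: successors {s}; <>~p there: s:T. ✓
— 2 worlds.
For <><>(~q | p):
s: successors {s, t}; <>(~q | p) there: s:T, t:T. ✓
t: successors {u}; <>(~q | p) there: u:T. ✓
u: successors {s}; <>(~q | p) there: s:T. ✓
— 3 worlds.

2 and 3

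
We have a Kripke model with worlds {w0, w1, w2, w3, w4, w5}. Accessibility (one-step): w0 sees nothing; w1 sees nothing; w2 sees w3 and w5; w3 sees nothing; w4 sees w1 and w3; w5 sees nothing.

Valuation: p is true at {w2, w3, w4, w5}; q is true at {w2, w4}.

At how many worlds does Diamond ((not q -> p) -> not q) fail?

4

w0: no successors, so Diamond ((not q -> p) -> not q) fails. ✗
w1: no successors, so Diamond ((not q -> p) -> not q) fails. ✗
w2: successors {w3, w5}; (not q -> p) -> not q there: w3:T, w5:T. ✓
w3: no successors, so Diamond ((not q -> p) -> not q) fails. ✗
w4: successors {w1, w3}; (not q -> p) -> not q there: w1:T, w3:T. ✓
w5: no successors, so Diamond ((not q -> p) -> not q) fails. ✗
Satisfying worlds: {w2, w4}.
So Diamond ((not q -> p) -> not q) fails at the other 4 worlds.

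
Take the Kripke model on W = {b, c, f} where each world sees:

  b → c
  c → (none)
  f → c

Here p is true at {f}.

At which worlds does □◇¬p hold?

{c}

b: successors {c}; ◇¬p there: c:F. ✗
c: no successors, so □◇¬p holds vacuously. ✓
f: successors {c}; ◇¬p there: c:F. ✗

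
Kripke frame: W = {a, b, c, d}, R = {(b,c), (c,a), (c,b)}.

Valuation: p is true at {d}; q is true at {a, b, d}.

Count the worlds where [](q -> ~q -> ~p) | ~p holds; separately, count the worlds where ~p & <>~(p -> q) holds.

4 and 0

For [](q -> ~q -> ~p) | ~p:
a: [](q -> ~q -> ~p) is T, ~p is T. ✓
b: [](q -> ~q -> ~p) is T, ~p is T. ✓
c: [](q -> ~q -> ~p) is T, ~p is T. ✓
d: [](q -> ~q -> ~p) is T, ~p is F. ✓
— 4 worlds.
For ~p & <>~(p -> q):
a: ~p is T, <>~(p -> q) is F. ✗
b: ~p is T, <>~(p -> q) is F. ✗
c: ~p is T, <>~(p -> q) is F. ✗
d: ~p is F, <>~(p -> q) is F. ✗
— 0 worlds.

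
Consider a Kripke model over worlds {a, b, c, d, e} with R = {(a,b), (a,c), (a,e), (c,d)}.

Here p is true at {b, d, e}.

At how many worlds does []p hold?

a: successors {b, c, e}; p there: b:T, c:F, e:T. ✗
b: no successors, so []p holds vacuously. ✓
c: successors {d}; p there: d:T. ✓
d: no successors, so []p holds vacuously. ✓
e: no successors, so []p holds vacuously. ✓
Satisfying worlds: {b, c, d, e}.

4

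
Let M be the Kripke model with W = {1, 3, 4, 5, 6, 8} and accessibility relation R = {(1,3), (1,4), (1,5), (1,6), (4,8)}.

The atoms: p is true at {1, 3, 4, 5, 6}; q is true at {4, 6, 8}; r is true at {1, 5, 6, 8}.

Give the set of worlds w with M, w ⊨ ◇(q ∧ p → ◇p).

{1, 4}

1: successors {3, 4, 5, 6}; q ∧ p → ◇p there: 3:T, 4:F, 5:T, 6:F. ✓
3: no successors, so ◇(q ∧ p → ◇p) fails. ✗
4: successors {8}; q ∧ p → ◇p there: 8:T. ✓
5: no successors, so ◇(q ∧ p → ◇p) fails. ✗
6: no successors, so ◇(q ∧ p → ◇p) fails. ✗
8: no successors, so ◇(q ∧ p → ◇p) fails. ✗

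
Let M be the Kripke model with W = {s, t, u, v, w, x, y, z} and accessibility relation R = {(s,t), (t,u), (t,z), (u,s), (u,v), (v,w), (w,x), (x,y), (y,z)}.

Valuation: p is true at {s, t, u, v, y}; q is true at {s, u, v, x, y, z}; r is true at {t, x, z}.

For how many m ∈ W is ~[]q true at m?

2

s: []q is F. ✓
t: []q is T. ✗
u: []q is T. ✗
v: []q is F. ✓
w: []q is T. ✗
x: []q is T. ✗
y: []q is T. ✗
z: []q is T. ✗
Satisfying worlds: {s, v}.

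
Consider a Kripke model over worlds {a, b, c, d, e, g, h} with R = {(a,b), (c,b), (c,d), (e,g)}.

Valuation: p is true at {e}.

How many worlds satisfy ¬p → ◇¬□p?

a: ¬p is T, ◇¬□p is F. ✗
b: ¬p is T, ◇¬□p is F. ✗
c: ¬p is T, ◇¬□p is F. ✗
d: ¬p is T, ◇¬□p is F. ✗
e: ¬p is F, ◇¬□p is F. ✓
g: ¬p is T, ◇¬□p is F. ✗
h: ¬p is T, ◇¬□p is F. ✗
Satisfying worlds: {e}.

1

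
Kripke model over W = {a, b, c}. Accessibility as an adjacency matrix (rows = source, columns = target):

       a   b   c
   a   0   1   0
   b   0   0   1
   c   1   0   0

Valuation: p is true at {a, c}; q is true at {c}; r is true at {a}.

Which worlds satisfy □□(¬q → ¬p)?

{a, c}

a: successors {b}; □(¬q → ¬p) there: b:T. ✓
b: successors {c}; □(¬q → ¬p) there: c:F. ✗
c: successors {a}; □(¬q → ¬p) there: a:T. ✓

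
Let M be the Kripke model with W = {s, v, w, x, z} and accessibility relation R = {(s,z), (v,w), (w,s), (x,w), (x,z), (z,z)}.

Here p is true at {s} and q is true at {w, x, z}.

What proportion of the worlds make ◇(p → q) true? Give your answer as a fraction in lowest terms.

s: successors {z}; p → q there: z:T. ✓
v: successors {w}; p → q there: w:T. ✓
w: successors {s}; p → q there: s:F. ✗
x: successors {w, z}; p → q there: w:T, z:T. ✓
z: successors {z}; p → q there: z:T. ✓
That's 4 of 5 worlds, so 4/5.

4/5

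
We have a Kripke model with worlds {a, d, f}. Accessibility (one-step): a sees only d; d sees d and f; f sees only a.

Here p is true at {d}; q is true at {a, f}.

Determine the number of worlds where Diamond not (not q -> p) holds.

0

a: successors {d}; not (not q -> p) there: d:F. ✗
d: successors {d, f}; not (not q -> p) there: d:F, f:F. ✗
f: successors {a}; not (not q -> p) there: a:F. ✗
Satisfying worlds: ∅.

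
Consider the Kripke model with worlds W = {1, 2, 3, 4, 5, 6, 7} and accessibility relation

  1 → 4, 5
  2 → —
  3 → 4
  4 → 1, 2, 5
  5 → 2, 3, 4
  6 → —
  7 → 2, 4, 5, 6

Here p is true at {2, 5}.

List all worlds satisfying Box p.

1: successors {4, 5}; p there: 4:F, 5:T. ✗
2: no successors, so Box p holds vacuously. ✓
3: successors {4}; p there: 4:F. ✗
4: successors {1, 2, 5}; p there: 1:F, 2:T, 5:T. ✗
5: successors {2, 3, 4}; p there: 2:T, 3:F, 4:F. ✗
6: no successors, so Box p holds vacuously. ✓
7: successors {2, 4, 5, 6}; p there: 2:T, 4:F, 5:T, 6:F. ✗

{2, 6}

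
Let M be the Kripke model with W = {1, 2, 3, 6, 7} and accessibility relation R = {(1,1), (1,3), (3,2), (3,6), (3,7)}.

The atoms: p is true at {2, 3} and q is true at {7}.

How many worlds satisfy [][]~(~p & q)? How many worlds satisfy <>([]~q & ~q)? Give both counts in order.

4 and 2

For [][]~(~p & q):
1: successors {1, 3}; []~(~p & q) there: 1:T, 3:F. ✗
2: no successors, so [][]~(~p & q) holds vacuously. ✓
3: successors {2, 6, 7}; []~(~p & q) there: 2:T, 6:T, 7:T. ✓
6: no successors, so [][]~(~p & q) holds vacuously. ✓
7: no successors, so [][]~(~p & q) holds vacuously. ✓
— 4 worlds.
For <>([]~q & ~q):
1: successors {1, 3}; []~q & ~q there: 1:T, 3:F. ✓
2: no successors, so <>([]~q & ~q) fails. ✗
3: successors {2, 6, 7}; []~q & ~q there: 2:T, 6:T, 7:F. ✓
6: no successors, so <>([]~q & ~q) fails. ✗
7: no successors, so <>([]~q & ~q) fails. ✗
— 2 worlds.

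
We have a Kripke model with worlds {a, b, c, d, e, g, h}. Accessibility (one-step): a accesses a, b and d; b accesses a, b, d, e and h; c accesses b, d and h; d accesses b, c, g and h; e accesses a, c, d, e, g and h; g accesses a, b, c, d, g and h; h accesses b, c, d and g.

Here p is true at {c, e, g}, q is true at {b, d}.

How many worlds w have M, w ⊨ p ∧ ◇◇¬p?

a: p is F, ◇◇¬p is T. ✗
b: p is F, ◇◇¬p is T. ✗
c: p is T, ◇◇¬p is T. ✓
d: p is F, ◇◇¬p is T. ✗
e: p is T, ◇◇¬p is T. ✓
g: p is T, ◇◇¬p is T. ✓
h: p is F, ◇◇¬p is T. ✗
Satisfying worlds: {c, e, g}.

3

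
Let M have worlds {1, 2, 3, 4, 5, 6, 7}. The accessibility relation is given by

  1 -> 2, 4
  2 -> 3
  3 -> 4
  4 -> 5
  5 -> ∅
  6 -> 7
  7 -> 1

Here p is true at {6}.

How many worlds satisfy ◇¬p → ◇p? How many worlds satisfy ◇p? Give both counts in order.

For ◇¬p → ◇p:
1: ◇¬p is T, ◇p is F. ✗
2: ◇¬p is T, ◇p is F. ✗
3: ◇¬p is T, ◇p is F. ✗
4: ◇¬p is T, ◇p is F. ✗
5: ◇¬p is F, ◇p is F. ✓
6: ◇¬p is T, ◇p is F. ✗
7: ◇¬p is T, ◇p is F. ✗
— 1 world.
For ◇p:
1: successors {2, 4}; p there: 2:F, 4:F. ✗
2: successors {3}; p there: 3:F. ✗
3: successors {4}; p there: 4:F. ✗
4: successors {5}; p there: 5:F. ✗
5: no successors, so ◇p fails. ✗
6: successors {7}; p there: 7:F. ✗
7: successors {1}; p there: 1:F. ✗
— 0 worlds.

1 and 0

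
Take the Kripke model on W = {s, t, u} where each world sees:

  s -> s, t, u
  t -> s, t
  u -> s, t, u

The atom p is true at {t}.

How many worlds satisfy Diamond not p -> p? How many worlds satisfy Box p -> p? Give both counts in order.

For Diamond not p -> p:
s: Diamond not p is T, p is F. ✗
t: Diamond not p is T, p is T. ✓
u: Diamond not p is T, p is F. ✗
— 1 world.
For Box p -> p:
s: Box p is F, p is F. ✓
t: Box p is F, p is T. ✓
u: Box p is F, p is F. ✓
— 3 worlds.

1 and 3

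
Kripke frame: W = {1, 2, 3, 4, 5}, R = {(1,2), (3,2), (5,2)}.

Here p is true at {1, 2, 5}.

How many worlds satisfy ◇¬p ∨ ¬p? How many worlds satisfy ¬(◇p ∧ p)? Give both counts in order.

For ◇¬p ∨ ¬p:
1: ◇¬p is F, ¬p is F. ✗
2: ◇¬p is F, ¬p is F. ✗
3: ◇¬p is F, ¬p is T. ✓
4: ◇¬p is F, ¬p is T. ✓
5: ◇¬p is F, ¬p is F. ✗
— 2 worlds.
For ¬(◇p ∧ p):
1: ◇p ∧ p is T. ✗
2: ◇p ∧ p is F. ✓
3: ◇p ∧ p is F. ✓
4: ◇p ∧ p is F. ✓
5: ◇p ∧ p is T. ✗
— 3 worlds.

2 and 3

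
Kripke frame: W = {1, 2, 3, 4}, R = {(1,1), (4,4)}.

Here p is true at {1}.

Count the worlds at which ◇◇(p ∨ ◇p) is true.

1

1: successors {1}; ◇(p ∨ ◇p) there: 1:T. ✓
2: no successors, so ◇◇(p ∨ ◇p) fails. ✗
3: no successors, so ◇◇(p ∨ ◇p) fails. ✗
4: successors {4}; ◇(p ∨ ◇p) there: 4:F. ✗
Satisfying worlds: {1}.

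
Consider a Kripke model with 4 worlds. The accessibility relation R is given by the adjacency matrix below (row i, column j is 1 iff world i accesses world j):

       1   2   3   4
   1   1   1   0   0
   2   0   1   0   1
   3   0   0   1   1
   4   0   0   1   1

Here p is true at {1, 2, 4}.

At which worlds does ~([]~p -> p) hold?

1: []~p -> p is T. ✗
2: []~p -> p is T. ✗
3: []~p -> p is T. ✗
4: []~p -> p is T. ✗

∅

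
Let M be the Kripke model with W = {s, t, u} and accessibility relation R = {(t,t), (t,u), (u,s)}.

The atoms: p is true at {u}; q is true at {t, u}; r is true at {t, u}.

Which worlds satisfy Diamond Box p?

{u}

s: no successors, so Diamond Box p fails. ✗
t: successors {t, u}; Box p there: t:F, u:F. ✗
u: successors {s}; Box p there: s:T. ✓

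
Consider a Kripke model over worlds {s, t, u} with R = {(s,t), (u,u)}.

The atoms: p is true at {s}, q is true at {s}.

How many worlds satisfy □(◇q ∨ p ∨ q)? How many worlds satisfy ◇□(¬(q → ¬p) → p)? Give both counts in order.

1 and 2

For □(◇q ∨ p ∨ q):
s: successors {t}; ◇q ∨ p ∨ q there: t:F. ✗
t: no successors, so □(◇q ∨ p ∨ q) holds vacuously. ✓
u: successors {u}; ◇q ∨ p ∨ q there: u:F. ✗
— 1 world.
For ◇□(¬(q → ¬p) → p):
s: successors {t}; □(¬(q → ¬p) → p) there: t:T. ✓
t: no successors, so ◇□(¬(q → ¬p) → p) fails. ✗
u: successors {u}; □(¬(q → ¬p) → p) there: u:T. ✓
— 2 worlds.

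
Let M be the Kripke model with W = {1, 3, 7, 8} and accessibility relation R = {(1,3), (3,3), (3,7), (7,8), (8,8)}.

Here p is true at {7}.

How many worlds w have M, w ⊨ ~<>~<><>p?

1

1: <>~<><>p is F. ✓
3: <>~<><>p is T. ✗
7: <>~<><>p is T. ✗
8: <>~<><>p is T. ✗
Satisfying worlds: {1}.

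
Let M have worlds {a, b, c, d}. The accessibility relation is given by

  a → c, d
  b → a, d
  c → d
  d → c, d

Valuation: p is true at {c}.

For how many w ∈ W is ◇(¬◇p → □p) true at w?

a: successors {c, d}; ¬◇p → □p there: c:F, d:T. ✓
b: successors {a, d}; ¬◇p → □p there: a:T, d:T. ✓
c: successors {d}; ¬◇p → □p there: d:T. ✓
d: successors {c, d}; ¬◇p → □p there: c:F, d:T. ✓
Satisfying worlds: {a, b, c, d}.

4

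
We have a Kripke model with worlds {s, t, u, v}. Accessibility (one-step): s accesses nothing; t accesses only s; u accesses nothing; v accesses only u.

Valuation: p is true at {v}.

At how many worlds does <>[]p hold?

2

s: no successors, so <>[]p fails. ✗
t: successors {s}; []p there: s:T. ✓
u: no successors, so <>[]p fails. ✗
v: successors {u}; []p there: u:T. ✓
Satisfying worlds: {t, v}.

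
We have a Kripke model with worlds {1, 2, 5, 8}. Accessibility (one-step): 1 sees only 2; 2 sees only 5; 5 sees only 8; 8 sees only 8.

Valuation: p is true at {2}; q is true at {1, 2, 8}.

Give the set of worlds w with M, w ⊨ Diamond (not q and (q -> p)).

{2}

1: successors {2}; not q and (q -> p) there: 2:F. ✗
2: successors {5}; not q and (q -> p) there: 5:T. ✓
5: successors {8}; not q and (q -> p) there: 8:F. ✗
8: successors {8}; not q and (q -> p) there: 8:F. ✗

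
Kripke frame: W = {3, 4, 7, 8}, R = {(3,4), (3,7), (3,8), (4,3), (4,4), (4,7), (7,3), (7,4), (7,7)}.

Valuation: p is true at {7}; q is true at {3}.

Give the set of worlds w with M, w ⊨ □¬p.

3: successors {4, 7, 8}; ¬p there: 4:T, 7:F, 8:T. ✗
4: successors {3, 4, 7}; ¬p there: 3:T, 4:T, 7:F. ✗
7: successors {3, 4, 7}; ¬p there: 3:T, 4:T, 7:F. ✗
8: no successors, so □¬p holds vacuously. ✓

{8}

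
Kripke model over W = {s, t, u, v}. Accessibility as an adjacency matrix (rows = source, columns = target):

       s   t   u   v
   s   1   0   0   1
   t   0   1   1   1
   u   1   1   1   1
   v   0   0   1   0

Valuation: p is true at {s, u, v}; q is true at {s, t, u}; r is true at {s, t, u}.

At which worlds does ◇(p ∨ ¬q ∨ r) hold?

s: successors {s, v}; p ∨ ¬q ∨ r there: s:T, v:T. ✓
t: successors {t, u, v}; p ∨ ¬q ∨ r there: t:T, u:T, v:T. ✓
u: successors {s, t, u, v}; p ∨ ¬q ∨ r there: s:T, t:T, u:T, v:T. ✓
v: successors {u}; p ∨ ¬q ∨ r there: u:T. ✓

{s, t, u, v}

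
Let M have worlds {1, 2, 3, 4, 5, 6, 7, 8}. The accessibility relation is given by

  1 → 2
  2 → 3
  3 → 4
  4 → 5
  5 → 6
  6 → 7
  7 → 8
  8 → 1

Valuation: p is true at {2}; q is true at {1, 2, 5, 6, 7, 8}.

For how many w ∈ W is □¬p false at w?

1: successors {2}; ¬p there: 2:F. ✗
2: successors {3}; ¬p there: 3:T. ✓
3: successors {4}; ¬p there: 4:T. ✓
4: successors {5}; ¬p there: 5:T. ✓
5: successors {6}; ¬p there: 6:T. ✓
6: successors {7}; ¬p there: 7:T. ✓
7: successors {8}; ¬p there: 8:T. ✓
8: successors {1}; ¬p there: 1:T. ✓
Satisfying worlds: {2, 3, 4, 5, 6, 7, 8}.
So □¬p fails at the other 1 world.

1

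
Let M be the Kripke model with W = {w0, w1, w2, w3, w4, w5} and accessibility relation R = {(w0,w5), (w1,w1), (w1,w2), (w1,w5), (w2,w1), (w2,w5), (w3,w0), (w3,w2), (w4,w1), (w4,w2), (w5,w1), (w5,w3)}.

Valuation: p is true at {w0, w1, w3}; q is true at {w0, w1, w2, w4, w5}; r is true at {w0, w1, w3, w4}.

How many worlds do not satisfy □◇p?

w0: successors {w5}; ◇p there: w5:T. ✓
w1: successors {w1, w2, w5}; ◇p there: w1:T, w2:T, w5:T. ✓
w2: successors {w1, w5}; ◇p there: w1:T, w5:T. ✓
w3: successors {w0, w2}; ◇p there: w0:F, w2:T. ✗
w4: successors {w1, w2}; ◇p there: w1:T, w2:T. ✓
w5: successors {w1, w3}; ◇p there: w1:T, w3:T. ✓
Satisfying worlds: {w0, w1, w2, w4, w5}.
So □◇p fails at the other 1 world.

1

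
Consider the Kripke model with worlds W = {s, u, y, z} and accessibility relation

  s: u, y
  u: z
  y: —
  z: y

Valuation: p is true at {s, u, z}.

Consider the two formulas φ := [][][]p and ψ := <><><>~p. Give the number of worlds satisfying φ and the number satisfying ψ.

3 and 1

For [][][]p:
s: successors {u, y}; [][]p there: u:F, y:T. ✗
u: successors {z}; [][]p there: z:T. ✓
y: no successors, so [][][]p holds vacuously. ✓
z: successors {y}; [][]p there: y:T. ✓
— 3 worlds.
For <><><>~p:
s: successors {u, y}; <><>~p there: u:T, y:F. ✓
u: successors {z}; <><>~p there: z:F. ✗
y: no successors, so <><><>~p fails. ✗
z: successors {y}; <><>~p there: y:F. ✗
— 1 world.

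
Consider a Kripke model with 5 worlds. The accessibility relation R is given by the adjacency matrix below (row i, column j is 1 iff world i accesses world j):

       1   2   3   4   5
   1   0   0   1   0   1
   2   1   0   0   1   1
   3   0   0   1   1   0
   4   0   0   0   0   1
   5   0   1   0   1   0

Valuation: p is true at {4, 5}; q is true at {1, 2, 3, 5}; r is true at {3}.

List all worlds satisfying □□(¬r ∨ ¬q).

{4, 5}

1: successors {3, 5}; □(¬r ∨ ¬q) there: 3:F, 5:T. ✗
2: successors {1, 4, 5}; □(¬r ∨ ¬q) there: 1:F, 4:T, 5:T. ✗
3: successors {3, 4}; □(¬r ∨ ¬q) there: 3:F, 4:T. ✗
4: successors {5}; □(¬r ∨ ¬q) there: 5:T. ✓
5: successors {2, 4}; □(¬r ∨ ¬q) there: 2:T, 4:T. ✓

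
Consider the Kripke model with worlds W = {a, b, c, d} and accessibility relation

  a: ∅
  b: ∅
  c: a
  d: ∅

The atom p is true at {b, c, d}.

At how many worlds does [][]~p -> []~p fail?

a: [][]~p is T, []~p is T. ✓
b: [][]~p is T, []~p is T. ✓
c: [][]~p is T, []~p is T. ✓
d: [][]~p is T, []~p is T. ✓
Satisfying worlds: {a, b, c, d}.
So [][]~p -> []~p fails at the other 0 worlds.

0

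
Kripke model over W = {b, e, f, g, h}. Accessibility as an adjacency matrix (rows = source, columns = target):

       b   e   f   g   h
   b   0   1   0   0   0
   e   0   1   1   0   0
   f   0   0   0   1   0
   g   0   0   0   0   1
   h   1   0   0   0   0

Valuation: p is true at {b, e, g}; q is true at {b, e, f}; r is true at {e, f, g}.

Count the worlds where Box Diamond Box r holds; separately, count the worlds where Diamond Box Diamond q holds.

3 and 3

For Box Diamond Box r:
b: successors {e}; Diamond Box r there: e:T. ✓
e: successors {e, f}; Diamond Box r there: e:T, f:F. ✗
f: successors {g}; Diamond Box r there: g:F. ✗
g: successors {h}; Diamond Box r there: h:T. ✓
h: successors {b}; Diamond Box r there: b:T. ✓
— 3 worlds.
For Diamond Box Diamond q:
b: successors {e}; Box Diamond q there: e:F. ✗
e: successors {e, f}; Box Diamond q there: e:F, f:F. ✗
f: successors {g}; Box Diamond q there: g:T. ✓
g: successors {h}; Box Diamond q there: h:T. ✓
h: successors {b}; Box Diamond q there: b:T. ✓
— 3 worlds.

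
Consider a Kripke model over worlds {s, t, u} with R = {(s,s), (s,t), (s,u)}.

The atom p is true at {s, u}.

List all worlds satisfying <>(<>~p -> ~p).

{s}

s: successors {s, t, u}; <>~p -> ~p there: s:F, t:T, u:T. ✓
t: no successors, so <>(<>~p -> ~p) fails. ✗
u: no successors, so <>(<>~p -> ~p) fails. ✗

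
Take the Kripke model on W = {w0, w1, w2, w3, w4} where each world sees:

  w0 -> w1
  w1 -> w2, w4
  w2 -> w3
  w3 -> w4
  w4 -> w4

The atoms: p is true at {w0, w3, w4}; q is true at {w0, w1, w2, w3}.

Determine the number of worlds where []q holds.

2

w0: successors {w1}; q there: w1:T. ✓
w1: successors {w2, w4}; q there: w2:T, w4:F. ✗
w2: successors {w3}; q there: w3:T. ✓
w3: successors {w4}; q there: w4:F. ✗
w4: successors {w4}; q there: w4:F. ✗
Satisfying worlds: {w0, w2}.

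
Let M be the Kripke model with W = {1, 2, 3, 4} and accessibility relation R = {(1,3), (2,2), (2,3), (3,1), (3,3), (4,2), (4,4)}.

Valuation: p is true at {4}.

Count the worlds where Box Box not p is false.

1: successors {3}; Box not p there: 3:T. ✓
2: successors {2, 3}; Box not p there: 2:T, 3:T. ✓
3: successors {1, 3}; Box not p there: 1:T, 3:T. ✓
4: successors {2, 4}; Box not p there: 2:T, 4:F. ✗
Satisfying worlds: {1, 2, 3}.
So Box Box not p fails at the other 1 world.

1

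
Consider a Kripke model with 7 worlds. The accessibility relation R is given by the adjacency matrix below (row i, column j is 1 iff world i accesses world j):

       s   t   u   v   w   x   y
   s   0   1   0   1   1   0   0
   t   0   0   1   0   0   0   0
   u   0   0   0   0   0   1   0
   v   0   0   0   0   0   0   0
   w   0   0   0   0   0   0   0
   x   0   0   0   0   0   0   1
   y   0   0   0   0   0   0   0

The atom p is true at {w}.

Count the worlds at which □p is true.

s: successors {t, v, w}; p there: t:F, v:F, w:T. ✗
t: successors {u}; p there: u:F. ✗
u: successors {x}; p there: x:F. ✗
v: no successors, so □p holds vacuously. ✓
w: no successors, so □p holds vacuously. ✓
x: successors {y}; p there: y:F. ✗
y: no successors, so □p holds vacuously. ✓
Satisfying worlds: {v, w, y}.

3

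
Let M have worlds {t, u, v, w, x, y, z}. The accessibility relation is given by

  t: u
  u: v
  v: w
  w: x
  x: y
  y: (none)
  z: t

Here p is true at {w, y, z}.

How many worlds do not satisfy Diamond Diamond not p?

t: successors {u}; Diamond not p there: u:T. ✓
u: successors {v}; Diamond not p there: v:F. ✗
v: successors {w}; Diamond not p there: w:T. ✓
w: successors {x}; Diamond not p there: x:F. ✗
x: successors {y}; Diamond not p there: y:F. ✗
y: no successors, so Diamond Diamond not p fails. ✗
z: successors {t}; Diamond not p there: t:T. ✓
Satisfying worlds: {t, v, z}.
So Diamond Diamond not p fails at the other 4 worlds.

4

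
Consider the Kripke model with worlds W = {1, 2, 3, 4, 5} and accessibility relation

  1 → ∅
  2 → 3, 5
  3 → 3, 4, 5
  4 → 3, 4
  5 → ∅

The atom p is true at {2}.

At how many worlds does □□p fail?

1: no successors, so □□p holds vacuously. ✓
2: successors {3, 5}; □p there: 3:F, 5:T. ✗
3: successors {3, 4, 5}; □p there: 3:F, 4:F, 5:T. ✗
4: successors {3, 4}; □p there: 3:F, 4:F. ✗
5: no successors, so □□p holds vacuously. ✓
Satisfying worlds: {1, 5}.
So □□p fails at the other 3 worlds.

3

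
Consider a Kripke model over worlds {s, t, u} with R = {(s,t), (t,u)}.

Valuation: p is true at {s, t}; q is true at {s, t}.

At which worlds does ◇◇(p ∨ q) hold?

∅

s: successors {t}; ◇(p ∨ q) there: t:F. ✗
t: successors {u}; ◇(p ∨ q) there: u:F. ✗
u: no successors, so ◇◇(p ∨ q) fails. ✗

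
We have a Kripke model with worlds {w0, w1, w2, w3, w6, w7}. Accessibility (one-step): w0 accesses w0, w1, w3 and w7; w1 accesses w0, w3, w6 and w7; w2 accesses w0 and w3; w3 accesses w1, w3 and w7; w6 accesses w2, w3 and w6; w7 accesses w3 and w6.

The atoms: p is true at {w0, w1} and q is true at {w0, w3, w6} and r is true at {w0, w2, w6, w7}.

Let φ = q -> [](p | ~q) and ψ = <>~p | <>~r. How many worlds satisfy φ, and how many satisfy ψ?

3 and 6

For q -> [](p | ~q):
w0: q is T, [](p | ~q) is F. ✗
w1: q is F, [](p | ~q) is F. ✓
w2: q is F, [](p | ~q) is F. ✓
w3: q is T, [](p | ~q) is F. ✗
w6: q is T, [](p | ~q) is F. ✗
w7: q is F, [](p | ~q) is F. ✓
— 3 worlds.
For <>~p | <>~r:
w0: <>~p is T, <>~r is T. ✓
w1: <>~p is T, <>~r is T. ✓
w2: <>~p is T, <>~r is T. ✓
w3: <>~p is T, <>~r is T. ✓
w6: <>~p is T, <>~r is T. ✓
w7: <>~p is T, <>~r is T. ✓
— 6 worlds.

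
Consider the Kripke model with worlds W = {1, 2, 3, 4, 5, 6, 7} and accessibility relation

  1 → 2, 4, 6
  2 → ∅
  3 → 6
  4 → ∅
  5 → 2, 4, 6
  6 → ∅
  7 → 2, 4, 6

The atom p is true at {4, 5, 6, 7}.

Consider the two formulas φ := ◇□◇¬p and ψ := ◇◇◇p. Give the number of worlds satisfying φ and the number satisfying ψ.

4 and 0

For ◇□◇¬p:
1: successors {2, 4, 6}; □◇¬p there: 2:T, 4:T, 6:T. ✓
2: no successors, so ◇□◇¬p fails. ✗
3: successors {6}; □◇¬p there: 6:T. ✓
4: no successors, so ◇□◇¬p fails. ✗
5: successors {2, 4, 6}; □◇¬p there: 2:T, 4:T, 6:T. ✓
6: no successors, so ◇□◇¬p fails. ✗
7: successors {2, 4, 6}; □◇¬p there: 2:T, 4:T, 6:T. ✓
— 4 worlds.
For ◇◇◇p:
1: successors {2, 4, 6}; ◇◇p there: 2:F, 4:F, 6:F. ✗
2: no successors, so ◇◇◇p fails. ✗
3: successors {6}; ◇◇p there: 6:F. ✗
4: no successors, so ◇◇◇p fails. ✗
5: successors {2, 4, 6}; ◇◇p there: 2:F, 4:F, 6:F. ✗
6: no successors, so ◇◇◇p fails. ✗
7: successors {2, 4, 6}; ◇◇p there: 2:F, 4:F, 6:F. ✗
— 0 worlds.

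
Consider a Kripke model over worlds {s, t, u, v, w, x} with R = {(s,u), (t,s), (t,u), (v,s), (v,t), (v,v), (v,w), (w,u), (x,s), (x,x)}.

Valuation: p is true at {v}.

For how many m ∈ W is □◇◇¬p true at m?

1

s: successors {u}; ◇◇¬p there: u:F. ✗
t: successors {s, u}; ◇◇¬p there: s:F, u:F. ✗
u: no successors, so □◇◇¬p holds vacuously. ✓
v: successors {s, t, v, w}; ◇◇¬p there: s:F, t:T, v:T, w:F. ✗
w: successors {u}; ◇◇¬p there: u:F. ✗
x: successors {s, x}; ◇◇¬p there: s:F, x:T. ✗
Satisfying worlds: {u}.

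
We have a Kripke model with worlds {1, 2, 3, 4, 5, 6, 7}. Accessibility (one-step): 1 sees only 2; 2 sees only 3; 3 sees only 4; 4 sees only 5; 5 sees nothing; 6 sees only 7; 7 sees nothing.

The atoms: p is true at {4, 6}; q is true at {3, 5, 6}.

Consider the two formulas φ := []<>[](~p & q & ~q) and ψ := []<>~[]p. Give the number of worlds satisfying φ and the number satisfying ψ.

For []<>[](~p & q & ~q):
1: successors {2}; <>[](~p & q & ~q) there: 2:F. ✗
2: successors {3}; <>[](~p & q & ~q) there: 3:F. ✗
3: successors {4}; <>[](~p & q & ~q) there: 4:T. ✓
4: successors {5}; <>[](~p & q & ~q) there: 5:F. ✗
5: no successors, so []<>[](~p & q & ~q) holds vacuously. ✓
6: successors {7}; <>[](~p & q & ~q) there: 7:F. ✗
7: no successors, so []<>[](~p & q & ~q) holds vacuously. ✓
— 3 worlds.
For []<>~[]p:
1: successors {2}; <>~[]p there: 2:F. ✗
2: successors {3}; <>~[]p there: 3:T. ✓
3: successors {4}; <>~[]p there: 4:F. ✗
4: successors {5}; <>~[]p there: 5:F. ✗
5: no successors, so []<>~[]p holds vacuously. ✓
6: successors {7}; <>~[]p there: 7:F. ✗
7: no successors, so []<>~[]p holds vacuously. ✓
— 3 worlds.

3 and 3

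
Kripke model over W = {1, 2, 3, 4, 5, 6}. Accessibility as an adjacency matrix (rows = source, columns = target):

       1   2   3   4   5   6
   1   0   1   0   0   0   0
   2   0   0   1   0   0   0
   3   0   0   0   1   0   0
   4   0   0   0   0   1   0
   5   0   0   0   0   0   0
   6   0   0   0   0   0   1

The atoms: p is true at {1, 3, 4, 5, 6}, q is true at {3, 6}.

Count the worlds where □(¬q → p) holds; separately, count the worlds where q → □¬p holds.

For □(¬q → p):
1: successors {2}; ¬q → p there: 2:F. ✗
2: successors {3}; ¬q → p there: 3:T. ✓
3: successors {4}; ¬q → p there: 4:T. ✓
4: successors {5}; ¬q → p there: 5:T. ✓
5: no successors, so □(¬q → p) holds vacuously. ✓
6: successors {6}; ¬q → p there: 6:T. ✓
— 5 worlds.
For q → □¬p:
1: q is F, □¬p is T. ✓
2: q is F, □¬p is F. ✓
3: q is T, □¬p is F. ✗
4: q is F, □¬p is F. ✓
5: q is F, □¬p is T. ✓
6: q is T, □¬p is F. ✗
— 4 worlds.

5 and 4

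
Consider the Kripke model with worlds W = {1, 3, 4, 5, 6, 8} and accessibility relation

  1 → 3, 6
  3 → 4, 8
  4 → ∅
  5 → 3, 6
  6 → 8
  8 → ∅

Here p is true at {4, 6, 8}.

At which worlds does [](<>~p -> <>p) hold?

1: successors {3, 6}; <>~p -> <>p there: 3:T, 6:T. ✓
3: successors {4, 8}; <>~p -> <>p there: 4:T, 8:T. ✓
4: no successors, so [](<>~p -> <>p) holds vacuously. ✓
5: successors {3, 6}; <>~p -> <>p there: 3:T, 6:T. ✓
6: successors {8}; <>~p -> <>p there: 8:T. ✓
8: no successors, so [](<>~p -> <>p) holds vacuously. ✓

{1, 3, 4, 5, 6, 8}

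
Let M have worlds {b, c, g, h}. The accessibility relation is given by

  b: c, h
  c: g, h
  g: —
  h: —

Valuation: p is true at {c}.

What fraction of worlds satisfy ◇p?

b: successors {c, h}; p there: c:T, h:F. ✓
c: successors {g, h}; p there: g:F, h:F. ✗
g: no successors, so ◇p fails. ✗
h: no successors, so ◇p fails. ✗
That's 1 of 4 worlds, so 1/4.

1/4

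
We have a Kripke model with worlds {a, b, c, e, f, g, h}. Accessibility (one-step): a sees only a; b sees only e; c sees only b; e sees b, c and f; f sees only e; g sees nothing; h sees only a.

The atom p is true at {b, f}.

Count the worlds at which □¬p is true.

5

a: successors {a}; ¬p there: a:T. ✓
b: successors {e}; ¬p there: e:T. ✓
c: successors {b}; ¬p there: b:F. ✗
e: successors {b, c, f}; ¬p there: b:F, c:T, f:F. ✗
f: successors {e}; ¬p there: e:T. ✓
g: no successors, so □¬p holds vacuously. ✓
h: successors {a}; ¬p there: a:T. ✓
Satisfying worlds: {a, b, f, g, h}.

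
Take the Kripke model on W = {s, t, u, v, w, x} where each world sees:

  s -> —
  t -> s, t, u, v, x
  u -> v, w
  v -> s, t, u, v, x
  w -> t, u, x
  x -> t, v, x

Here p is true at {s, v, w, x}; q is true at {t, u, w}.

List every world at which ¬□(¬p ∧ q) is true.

s: □(¬p ∧ q) is T. ✗
t: □(¬p ∧ q) is F. ✓
u: □(¬p ∧ q) is F. ✓
v: □(¬p ∧ q) is F. ✓
w: □(¬p ∧ q) is F. ✓
x: □(¬p ∧ q) is F. ✓

{t, u, v, w, x}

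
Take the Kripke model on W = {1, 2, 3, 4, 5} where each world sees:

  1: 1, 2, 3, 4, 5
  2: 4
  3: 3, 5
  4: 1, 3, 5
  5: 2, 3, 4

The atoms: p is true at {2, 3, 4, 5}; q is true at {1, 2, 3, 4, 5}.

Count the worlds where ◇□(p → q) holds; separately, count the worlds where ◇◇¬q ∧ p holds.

5 and 0

For ◇□(p → q):
1: successors {1, 2, 3, 4, 5}; □(p → q) there: 1:T, 2:T, 3:T, 4:T, 5:T. ✓
2: successors {4}; □(p → q) there: 4:T. ✓
3: successors {3, 5}; □(p → q) there: 3:T, 5:T. ✓
4: successors {1, 3, 5}; □(p → q) there: 1:T, 3:T, 5:T. ✓
5: successors {2, 3, 4}; □(p → q) there: 2:T, 3:T, 4:T. ✓
— 5 worlds.
For ◇◇¬q ∧ p:
1: ◇◇¬q is F, p is F. ✗
2: ◇◇¬q is F, p is T. ✗
3: ◇◇¬q is F, p is T. ✗
4: ◇◇¬q is F, p is T. ✗
5: ◇◇¬q is F, p is T. ✗
— 0 worlds.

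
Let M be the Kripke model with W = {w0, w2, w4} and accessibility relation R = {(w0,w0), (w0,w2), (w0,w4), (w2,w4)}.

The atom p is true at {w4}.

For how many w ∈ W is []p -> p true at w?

w0: []p is F, p is F. ✓
w2: []p is T, p is F. ✗
w4: []p is T, p is T. ✓
Satisfying worlds: {w0, w4}.

2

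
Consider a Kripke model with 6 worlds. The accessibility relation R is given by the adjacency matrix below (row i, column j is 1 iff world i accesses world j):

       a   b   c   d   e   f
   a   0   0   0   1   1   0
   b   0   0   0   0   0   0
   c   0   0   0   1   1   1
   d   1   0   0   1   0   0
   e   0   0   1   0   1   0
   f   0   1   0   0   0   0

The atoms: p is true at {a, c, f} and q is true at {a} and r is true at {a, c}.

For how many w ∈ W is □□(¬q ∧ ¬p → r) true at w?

2

a: successors {d, e}; □(¬q ∧ ¬p → r) there: d:F, e:F. ✗
b: no successors, so □□(¬q ∧ ¬p → r) holds vacuously. ✓
c: successors {d, e, f}; □(¬q ∧ ¬p → r) there: d:F, e:F, f:F. ✗
d: successors {a, d}; □(¬q ∧ ¬p → r) there: a:F, d:F. ✗
e: successors {c, e}; □(¬q ∧ ¬p → r) there: c:F, e:F. ✗
f: successors {b}; □(¬q ∧ ¬p → r) there: b:T. ✓
Satisfying worlds: {b, f}.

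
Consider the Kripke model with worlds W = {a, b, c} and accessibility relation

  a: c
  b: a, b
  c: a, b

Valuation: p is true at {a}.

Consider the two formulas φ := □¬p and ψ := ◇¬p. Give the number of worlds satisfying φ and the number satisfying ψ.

1 and 3

For □¬p:
a: successors {c}; ¬p there: c:T. ✓
b: successors {a, b}; ¬p there: a:F, b:T. ✗
c: successors {a, b}; ¬p there: a:F, b:T. ✗
— 1 world.
For ◇¬p:
a: successors {c}; ¬p there: c:T. ✓
b: successors {a, b}; ¬p there: a:F, b:T. ✓
c: successors {a, b}; ¬p there: a:F, b:T. ✓
— 3 worlds.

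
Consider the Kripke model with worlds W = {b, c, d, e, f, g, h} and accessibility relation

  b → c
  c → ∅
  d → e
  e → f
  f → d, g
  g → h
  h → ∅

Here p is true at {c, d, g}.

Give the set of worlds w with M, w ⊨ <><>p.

{e}

b: successors {c}; <>p there: c:F. ✗
c: no successors, so <><>p fails. ✗
d: successors {e}; <>p there: e:F. ✗
e: successors {f}; <>p there: f:T. ✓
f: successors {d, g}; <>p there: d:F, g:F. ✗
g: successors {h}; <>p there: h:F. ✗
h: no successors, so <><>p fails. ✗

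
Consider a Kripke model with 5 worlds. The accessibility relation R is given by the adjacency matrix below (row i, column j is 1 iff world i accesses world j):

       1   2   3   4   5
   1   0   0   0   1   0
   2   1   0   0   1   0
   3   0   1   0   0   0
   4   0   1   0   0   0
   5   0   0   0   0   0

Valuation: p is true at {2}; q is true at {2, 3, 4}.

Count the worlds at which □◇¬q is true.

3

1: successors {4}; ◇¬q there: 4:F. ✗
2: successors {1, 4}; ◇¬q there: 1:F, 4:F. ✗
3: successors {2}; ◇¬q there: 2:T. ✓
4: successors {2}; ◇¬q there: 2:T. ✓
5: no successors, so □◇¬q holds vacuously. ✓
Satisfying worlds: {3, 4, 5}.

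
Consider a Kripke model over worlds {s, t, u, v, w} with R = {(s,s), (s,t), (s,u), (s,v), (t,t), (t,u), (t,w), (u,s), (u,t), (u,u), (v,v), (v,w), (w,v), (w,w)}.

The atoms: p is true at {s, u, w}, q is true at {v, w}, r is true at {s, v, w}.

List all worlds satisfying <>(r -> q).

{s, t, u, v, w}

s: successors {s, t, u, v}; r -> q there: s:F, t:T, u:T, v:T. ✓
t: successors {t, u, w}; r -> q there: t:T, u:T, w:T. ✓
u: successors {s, t, u}; r -> q there: s:F, t:T, u:T. ✓
v: successors {v, w}; r -> q there: v:T, w:T. ✓
w: successors {v, w}; r -> q there: v:T, w:T. ✓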